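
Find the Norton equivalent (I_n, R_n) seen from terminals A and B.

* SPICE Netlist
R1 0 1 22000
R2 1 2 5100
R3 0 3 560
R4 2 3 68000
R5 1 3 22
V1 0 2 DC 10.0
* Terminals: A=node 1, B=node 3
Find the Thévenin equivalent first; then I_n = V_th/R_th and R_n = R_th.
Step 1 — V_th is the open-circuit voltage V_A - V_B (nothing connected across the terminals).
Nodal analysis, taking node 2 as the 0 V reference.
Source V1 fixes V_0 = 10 V.
KCL at each unknown node (sum of currents leaving = 0; resistances in Ω):
  Node 1: (V_1 - 10)/22000 + (V_1 - 0)/5100 + (V_1 - V_3)/22 = 0
  Node 3: (V_3 - 10)/560 + (V_3 - 0)/68000 + (V_3 - V_1)/22 = 0
Collecting terms (coefficients in siemens):
  0.0457·V_1 - 0.04545·V_3 = 0.0004545
  0.04725·V_3 - 0.04545·V_1 = 0.01786
Determinant D = (0.0457)(0.04725) - (-0.04545)(-0.04545) = 0.00009325
V_1 = [(0.0004545)(0.04725) - (-0.04545)(0.01786)]/D = 8.935 V
V_3 = [(0.0457)(0.01786) - (0.0004545)(-0.04545)]/D = 8.972 V
V_th = V_1 - V_3 = 8.935 - 8.972 = -0.03748 V
Step 2 — R_th: zero the source — replace V1 by a short circuit (node 2 merges into node 0) — and find the resistance seen between A (node 1) and B (node 3).
Reduce the network between node 1 (A) and node 3 (B) by series/parallel combination:
  Rp1 = R1 ‖ R2 (parallel, both between nodes 0 and 1) = 1/(1/22000 + 1/5100) = 4140 Ω
  Rp2 = R3 ‖ R4 (parallel, both between nodes 0 and 3) = 1/(1/560 + 1/68000) = 555.4 Ω
  Rs1 = Rp1 + Rp2 (series, joined only at node 0) = 4140 + 555.4 = 4696 Ω
  Rp3 = R5 ‖ Rs1 (parallel, both between nodes 1 and 3) = 1/(1/22 + 1/4696) = 21.9 Ω
R_th = 21.9 Ω
I_n = V_th/R_th = -0.03748/21.9 = -0.001711 A, and R_n = R_th = 21.9 Ω

Final answer: I_n = -0.001711 A, R_n = 21.9 Ω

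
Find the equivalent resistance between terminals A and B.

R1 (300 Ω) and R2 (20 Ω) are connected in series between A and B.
Reduce the network between node 0 (A) and node 2 (B) by series/parallel combination:
  Rs1 = R1 + R2 (series, joined only at node 1) = 300 + 20 = 320 Ω
R_eq = 320 Ω

Final answer: 320 Ω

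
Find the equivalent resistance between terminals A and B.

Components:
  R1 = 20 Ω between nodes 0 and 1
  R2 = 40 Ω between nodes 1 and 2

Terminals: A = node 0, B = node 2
Reduce the network between node 0 (A) and node 2 (B) by series/parallel combination:
  Rs1 = R1 + R2 (series, joined only at node 1) = 20 + 40 = 60 Ω
R_eq = 60 Ω

Final answer: 60 Ω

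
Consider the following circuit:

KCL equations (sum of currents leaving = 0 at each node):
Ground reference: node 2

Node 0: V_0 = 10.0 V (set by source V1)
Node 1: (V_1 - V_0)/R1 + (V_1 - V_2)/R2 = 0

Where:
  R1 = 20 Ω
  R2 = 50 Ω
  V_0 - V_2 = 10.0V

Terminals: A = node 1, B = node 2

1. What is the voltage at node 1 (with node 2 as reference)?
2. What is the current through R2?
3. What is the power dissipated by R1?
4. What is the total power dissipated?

Nodal analysis, taking node 2 as the 0 V reference.
Source V1 fixes V_0 = 10 V.
KCL at each unknown node (sum of currents leaving = 0; resistances in Ω):
  Node 1: (V_1 - 10)/20 + (V_1 - 0)/50 = 0
Collecting terms: 0.07 × V_1 = 0.5  =>  V_1 = 7.143 V
Part 1:
  Read off the nodal solution: V_1 = 7.143 V
Part 2:
  I_R2 = (V_1 - V_2)/R2 = (7.143 - 0)/50 = 0.1429 A
  Magnitude: I_R2 = 0.1429 A
Part 3:
  I_R1 = (V_0 - V_1)/R1 = (10 - 7.143)/20 = 0.1429 A
  P_R1 = I_R1² × R1 = (0.1429)² × 20 = 0.4082 W
Part 4:
  Power in each resistor, P = (ΔV)²/R:
    P_R1 = (10 - 7.143)²/20 = 0.4082 W
    P_R2 = (7.143 - 0)²/50 = 1.02 W
  P_total = P_R1 + P_R2 = 1.429 W

Final answers:
1. V_1 = 7.143 V
2. I_R2 = 0.1429 A
3. P_R1 = 0.4082 W
4. P_total = 1.429 W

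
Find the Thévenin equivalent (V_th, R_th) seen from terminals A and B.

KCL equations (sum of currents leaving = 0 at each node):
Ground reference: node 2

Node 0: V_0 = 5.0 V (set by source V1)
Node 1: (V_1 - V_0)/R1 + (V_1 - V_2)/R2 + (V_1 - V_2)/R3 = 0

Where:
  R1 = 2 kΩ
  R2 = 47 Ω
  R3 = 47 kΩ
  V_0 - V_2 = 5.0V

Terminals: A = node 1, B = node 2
Step 1 — V_th is the open-circuit voltage V_A - V_B (nothing connected across the terminals).
Nodal analysis, taking node 2 as the 0 V reference.
Source V1 fixes V_0 = 5 V.
KCL at each unknown node (sum of currents leaving = 0; resistances in Ω):
  Node 1: (V_1 - 5)/2000 + (V_1 - 0)/47 + (V_1 - 0)/47000 = 0
Collecting terms: 0.0218 × V_1 = 0.0025  =>  V_1 = 0.1147 V
V_th = V_1 - V_2 = 0.1147 - 0 = 0.1147 V
Step 2 — R_th: zero the source — replace V1 by a short circuit (node 2 merges into node 0) — and find the resistance seen between A (node 1) and B (node 0).
Reduce the network between node 1 (A) and node 0 (B) by series/parallel combination:
  Rp1 = R1 ‖ R2 ‖ R3 (parallel, all between nodes 0 and 1) = 1/(1/2000 + 1/47 + 1/47000) = 45.88 Ω
R_th = 45.88 Ω

Final answer: V_th = 0.1147 V, R_th = 45.88 Ω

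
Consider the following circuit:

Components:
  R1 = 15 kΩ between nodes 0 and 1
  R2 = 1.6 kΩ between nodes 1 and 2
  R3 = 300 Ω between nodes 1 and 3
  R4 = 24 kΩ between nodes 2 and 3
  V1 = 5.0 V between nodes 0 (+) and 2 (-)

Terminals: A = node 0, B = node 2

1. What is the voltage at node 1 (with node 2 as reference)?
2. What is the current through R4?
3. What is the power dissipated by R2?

Nodal analysis, taking node 2 as the 0 V reference.
Source V1 fixes V_0 = 5 V.
KCL at each unknown node (sum of currents leaving = 0; resistances in Ω):
  Node 1: (V_1 - 5)/15000 + (V_1 - 0)/1600 + (V_1 - V_3)/300 = 0
  Node 3: (V_3 - V_1)/300 + (V_3 - 0)/24000 = 0
Collecting terms (coefficients in siemens):
  0.004025·V_1 - 0.003333·V_3 = 0.0003333
  0.003375·V_3 - 0.003333·V_1 = 0
Determinant D = (0.004025)(0.003375) - (-0.003333)(-0.003333) = 0.000002473
V_1 = [(0.0003333)(0.003375) - (-0.003333)(0)]/D = 0.4549 V
V_3 = [(0.004025)(0) - (0.0003333)(-0.003333)]/D = 0.4492 V
Part 1:
  Read off the nodal solution: V_1 = 0.4549 V
Part 2:
  I_R4 = (V_2 - V_3)/R4 = (0 - 0.4492)/24000 = -0.00001872 A
  Magnitude: I_R4 = 0.00001872 A
Part 3:
  I_R2 = (V_1 - V_2)/R2 = (0.4549 - 0)/1600 = 0.0002843 A
  P_R2 = I_R2² × R2 = (0.0002843)² × 1600 = 0.0001293 W

Final answers:
1. V_1 = 0.4549 V
2. I_R4 = 1.872e-05 A
3. P_R2 = 0.0001293 W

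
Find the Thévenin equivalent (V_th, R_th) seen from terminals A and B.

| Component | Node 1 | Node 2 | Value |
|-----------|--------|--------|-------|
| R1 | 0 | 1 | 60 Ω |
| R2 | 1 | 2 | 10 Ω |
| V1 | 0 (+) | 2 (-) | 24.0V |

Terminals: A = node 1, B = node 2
Step 1 — V_th is the open-circuit voltage V_A - V_B (nothing connected across the terminals).
Nodal analysis, taking node 2 as the 0 V reference.
Source V1 fixes V_0 = 24 V.
KCL at each unknown node (sum of currents leaving = 0; resistances in Ω):
  Node 1: (V_1 - 24)/60 + (V_1 - 0)/10 = 0
Collecting terms: 0.1167 × V_1 = 0.4  =>  V_1 = 3.429 V
V_th = V_1 - V_2 = 3.429 - 0 = 3.429 V
Step 2 — R_th: zero the source — replace V1 by a short circuit (node 2 merges into node 0) — and find the resistance seen between A (node 1) and B (node 0).
Reduce the network between node 1 (A) and node 0 (B) by series/parallel combination:
  Rp1 = R1 ‖ R2 (parallel, both between nodes 0 and 1) = 1/(1/60 + 1/10) = 8.571 Ω
R_th = 8.571 Ω

Final answer: V_th = 3.429 V, R_th = 8.571 Ω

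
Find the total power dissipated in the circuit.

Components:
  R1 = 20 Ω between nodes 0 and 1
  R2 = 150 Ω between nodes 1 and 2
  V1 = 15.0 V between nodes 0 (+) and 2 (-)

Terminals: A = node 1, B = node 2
Nodal analysis, taking node 2 as the 0 V reference.
Source V1 fixes V_0 = 15 V.
KCL at each unknown node (sum of currents leaving = 0; resistances in Ω):
  Node 1: (V_1 - 15)/20 + (V_1 - 0)/150 = 0
Collecting terms: 0.05667 × V_1 = 0.75  =>  V_1 = 13.24 V
Power in each resistor, P = (ΔV)²/R:
  P_R1 = (15 - 13.24)²/20 = 0.1557 W
  P_R2 = (13.24 - 0)²/150 = 1.168 W
P_total = P_R1 + P_R2 = 1.324 W

Final answer: 1.324 W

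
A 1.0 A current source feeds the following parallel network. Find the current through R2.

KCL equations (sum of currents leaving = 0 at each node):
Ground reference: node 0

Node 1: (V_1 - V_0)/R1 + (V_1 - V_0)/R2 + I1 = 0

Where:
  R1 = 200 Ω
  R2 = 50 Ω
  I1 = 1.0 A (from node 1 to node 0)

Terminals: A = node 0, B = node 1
All resistors sit directly between nodes 0 and 1, so they are in parallel and share one voltage V; the full source current 1 A splits among them.
1/R_par = 1/200 + 1/50 = 0.025 S  =>  R_par = 40 Ω
V = I × R_par = 1 × 40 = 40 V
I_R2 = V/R2 = 40/50 = 0.8 A

Final answer: 0.8 A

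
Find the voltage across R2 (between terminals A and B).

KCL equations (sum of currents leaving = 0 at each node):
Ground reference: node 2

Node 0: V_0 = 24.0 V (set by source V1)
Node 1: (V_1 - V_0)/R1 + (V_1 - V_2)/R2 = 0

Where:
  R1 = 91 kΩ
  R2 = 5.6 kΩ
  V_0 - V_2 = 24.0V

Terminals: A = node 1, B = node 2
R1 and R2 are in series across V1 (node 0 → node 1 → node 2), and the output A–B is taken across R2, so this is a voltage divider.
Series current: I = V1/(R1 + R2) = 24/(91000 + 5600) = 24/96600 = 0.0002484 A
V_R2 = I × R2 = V1 × R2/(R1 + R2) = 24 × 5600/96600 = 1.391 V

Final answer: 1.391 V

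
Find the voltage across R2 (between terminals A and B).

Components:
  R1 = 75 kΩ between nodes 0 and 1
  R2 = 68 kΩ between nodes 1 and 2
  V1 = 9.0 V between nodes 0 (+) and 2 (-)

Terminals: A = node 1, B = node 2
R1 and R2 are in series across V1 (node 0 → node 1 → node 2), and the output A–B is taken across R2, so this is a voltage divider.
Series current: I = V1/(R1 + R2) = 9/(75000 + 68000) = 9/143000 = 0.00006294 A
V_R2 = I × R2 = V1 × R2/(R1 + R2) = 9 × 68000/143000 = 4.28 V

Final answer: 4.28 V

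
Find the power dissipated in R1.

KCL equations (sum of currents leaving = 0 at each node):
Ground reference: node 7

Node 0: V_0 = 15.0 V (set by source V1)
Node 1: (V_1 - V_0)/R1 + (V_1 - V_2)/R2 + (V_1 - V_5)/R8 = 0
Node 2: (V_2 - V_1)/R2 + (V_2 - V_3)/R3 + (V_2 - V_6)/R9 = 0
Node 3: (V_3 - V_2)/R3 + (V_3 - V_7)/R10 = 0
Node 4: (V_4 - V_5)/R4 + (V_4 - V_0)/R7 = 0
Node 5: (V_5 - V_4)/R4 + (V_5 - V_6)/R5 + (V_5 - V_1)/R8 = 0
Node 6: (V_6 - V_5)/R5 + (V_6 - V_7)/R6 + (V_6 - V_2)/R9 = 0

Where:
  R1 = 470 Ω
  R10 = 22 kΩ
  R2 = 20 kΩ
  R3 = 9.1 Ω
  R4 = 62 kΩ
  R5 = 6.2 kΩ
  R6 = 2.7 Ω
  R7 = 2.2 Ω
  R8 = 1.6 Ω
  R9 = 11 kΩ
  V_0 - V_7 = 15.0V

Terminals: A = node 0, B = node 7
Nodal analysis, taking node 7 as the 0 V reference.
Source V1 fixes V_0 = 15 V.
KCL at each unknown node (sum of currents leaving = 0; resistances in Ω):
  Node 1: (V_1 - 15)/470 + (V_1 - V_2)/20000 + (V_1 - V_5)/1.6 = 0
  Node 2: (V_2 - V_1)/20000 + (V_2 - V_3)/9.1 + (V_2 - V_6)/11000 = 0
  Node 3: (V_3 - V_2)/9.1 + (V_3 - 0)/22000 = 0
  Node 4: (V_4 - V_5)/62000 + (V_4 - 15)/2.2 = 0
  Node 5: (V_5 - V_4)/62000 + (V_5 - V_6)/6200 + (V_5 - V_1)/1.6 = 0
  Node 6: (V_6 - V_5)/6200 + (V_6 - 0)/2.7 + (V_6 - V_2)/11000 = 0
Collecting terms (coefficients in siemens):
  0.6272·V_1 - 0.00005·V_2 - 0.625·V_5 = 0.03191
  0.11·V_2 - 0.00005·V_1 - 0.1099·V_3 - 0.00009091·V_6 = 0
  0.1099·V_3 - 0.1099·V_2 = 0
  0.4546·V_4 - 0.00001613·V_5 = 6.818
  0.6252·V_5 - 0.625·V_1 - 0.00001613·V_4 - 0.0001613·V_6 = 0
  0.3706·V_6 - 0.00009091·V_2 - 0.0001613·V_5 = 0
Solving these 6 simultaneous equations (Gaussian elimination) gives:
  V_1 = 13.73 V, V_2 = 3.688 V, V_3 = 3.687 V, V_4 = 15 V
  V_5 = 13.73 V, V_6 = 0.00688 V
I_R1 = (V_0 - V_1)/R1 = (15 - 13.73)/470 = 0.002695 A
P_R1 = I_R1² × R1 = (0.002695)² × 470 = 0.003414 W

Final answer: 0.003414 W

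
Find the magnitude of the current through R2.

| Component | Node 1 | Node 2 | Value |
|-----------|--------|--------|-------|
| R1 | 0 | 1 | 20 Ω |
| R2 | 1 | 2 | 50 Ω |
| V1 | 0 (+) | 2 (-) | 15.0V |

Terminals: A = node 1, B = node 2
Nodal analysis, taking node 2 as the 0 V reference.
Source V1 fixes V_0 = 15 V.
KCL at each unknown node (sum of currents leaving = 0; resistances in Ω):
  Node 1: (V_1 - 15)/20 + (V_1 - 0)/50 = 0
Collecting terms: 0.07 × V_1 = 0.75  =>  V_1 = 10.71 V
I_R2 = (V_1 - V_2)/R2 = (10.71 - 0)/50 = 0.2143 A
|I_R2| = 0.2143 A

Final answer: |I_R2| = 0.2143 A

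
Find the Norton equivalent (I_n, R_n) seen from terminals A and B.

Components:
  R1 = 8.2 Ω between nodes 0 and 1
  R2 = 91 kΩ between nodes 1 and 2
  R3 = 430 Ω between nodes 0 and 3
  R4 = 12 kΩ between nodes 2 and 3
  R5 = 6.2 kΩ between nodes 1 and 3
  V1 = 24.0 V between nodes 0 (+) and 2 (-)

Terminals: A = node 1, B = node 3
Find the Thévenin equivalent first; then I_n = V_th/R_th and R_n = R_th.
Step 1 — V_th is the open-circuit voltage V_A - V_B (nothing connected across the terminals).
Nodal analysis, taking node 2 as the 0 V reference.
Source V1 fixes V_0 = 24 V.
KCL at each unknown node (sum of currents leaving = 0; resistances in Ω):
  Node 1: (V_1 - 24)/8.2 + (V_1 - 0)/91000 + (V_1 - V_3)/6200 = 0
  Node 3: (V_3 - 24)/430 + (V_3 - 0)/12000 + (V_3 - V_1)/6200 = 0
Collecting terms (coefficients in siemens):
  0.1221·V_1 - 0.0001613·V_3 = 2.927
  0.00257·V_3 - 0.0001613·V_1 = 0.05581
Determinant D = (0.1221)(0.00257) - (-0.0001613)(-0.0001613) = 0.0003139
V_1 = [(2.927)(0.00257) - (-0.0001613)(0.05581)]/D = 24 V
V_3 = [(0.1221)(0.05581) - (2.927)(-0.0001613)]/D = 23.22 V
V_th = V_1 - V_3 = 24 - 23.22 = 0.7752 V
Step 2 — R_th: zero the source — replace V1 by a short circuit (node 2 merges into node 0) — and find the resistance seen between A (node 1) and B (node 3).
Reduce the network between node 1 (A) and node 3 (B) by series/parallel combination:
  Rp1 = R1 ‖ R2 (parallel, both between nodes 0 and 1) = 1/(1/8.2 + 1/91000) = 8.199 Ω
  Rp2 = R3 ‖ R4 (parallel, both between nodes 0 and 3) = 1/(1/430 + 1/12000) = 415.1 Ω
  Rs1 = Rp1 + Rp2 (series, joined only at node 0) = 8.199 + 415.1 = 423.3 Ω
  Rp3 = R5 ‖ Rs1 (parallel, both between nodes 1 and 3) = 1/(1/6200 + 1/423.3) = 396.3 Ω
R_th = 396.3 Ω
I_n = V_th/R_th = 0.7752/396.3 = 0.001956 A, and R_n = R_th = 396.3 Ω

Final answer: I_n = 0.001956 A, R_n = 396.3 Ω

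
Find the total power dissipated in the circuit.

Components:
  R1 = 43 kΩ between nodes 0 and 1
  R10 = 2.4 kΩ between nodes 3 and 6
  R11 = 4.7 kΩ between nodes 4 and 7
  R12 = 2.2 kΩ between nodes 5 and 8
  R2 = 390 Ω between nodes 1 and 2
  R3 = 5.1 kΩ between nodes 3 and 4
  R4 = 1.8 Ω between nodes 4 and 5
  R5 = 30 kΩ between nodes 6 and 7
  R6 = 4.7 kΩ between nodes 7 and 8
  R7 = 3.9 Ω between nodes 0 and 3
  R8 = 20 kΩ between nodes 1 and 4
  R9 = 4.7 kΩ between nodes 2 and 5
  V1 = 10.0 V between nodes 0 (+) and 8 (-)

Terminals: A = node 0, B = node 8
Nodal analysis, taking node 8 as the 0 V reference.
Source V1 fixes V_0 = 10 V.
KCL at each unknown node (sum of currents leaving = 0; resistances in Ω):
  Node 1: (V_1 - 10)/43000 + (V_1 - V_2)/390 + (V_1 - V_4)/20000 = 0
  Node 2: (V_2 - V_1)/390 + (V_2 - V_5)/4700 = 0
  Node 3: (V_3 - V_4)/5100 + (V_3 - 10)/3.9 + (V_3 - V_6)/2400 = 0
  Node 4: (V_4 - V_3)/5100 + (V_4 - V_5)/1.8 + (V_4 - V_1)/20000 + (V_4 - V_7)/4700 = 0
  Node 5: (V_5 - V_4)/1.8 + (V_5 - V_2)/4700 + (V_5 - 0)/2200 = 0
  Node 6: (V_6 - V_7)/30000 + (V_6 - V_3)/2400 = 0
  Node 7: (V_7 - V_6)/30000 + (V_7 - 0)/4700 + (V_7 - V_4)/4700 = 0
Collecting terms (coefficients in siemens):
  0.002637·V_1 - 0.002564·V_2 - 0.00005·V_4 = 0.0002326
  0.002777·V_2 - 0.002564·V_1 - 0.0002128·V_5 = 0
  0.257·V_3 - 0.0001961·V_4 - 0.0004167·V_6 = 2.564
  0.556·V_4 - 0.00005·V_1 - 0.0001961·V_3 - 0.5556·V_5 - 0.0002128·V_7 = 0
  0.5562·V_5 - 0.0002128·V_2 - 0.5556·V_4 = 0
  0.00045·V_6 - 0.0004167·V_3 - 0.00003333·V_7 = 0
  0.0004589·V_7 - 0.0002128·V_4 - 0.00003333·V_6 = 0
Solving these 7 simultaneous equations (Gaussian elimination) gives:
  V_1 = 3.556 V, V_2 = 3.509 V, V_3 = 9.994 V, V_4 = 2.95 V
  V_5 = 2.948 V, V_6 = 9.405 V, V_7 = 2.051 V
Power in each resistor, P = (ΔV)²/R:
  P_R1 = (10 - 3.556)²/43000 = 0.0009657 W
  P_R2 = (3.556 - 3.509)²/390 = 0.000005574 W
  P_R3 = (9.994 - 2.95)²/5100 = 0.009729 W
  P_R4 = (2.95 - 2.948)²/1.8 = 0.00000268 W
  P_R5 = (9.405 - 2.051)²/30000 = 0.001803 W
  P_R6 = (2.051 - 0)²/4700 = 0.000895 W
  P_R7 = (10 - 9.994)²/3.9 = 0.00001031 W
  P_R8 = (3.556 - 2.95)²/20000 = 0.00001838 W
  P_R9 = (3.509 - 2.948)²/4700 = 0.00006717 W
  P_R10 = (9.994 - 9.405)²/2400 = 0.0001442 W
  P_R11 = (2.95 - 2.051)²/4700 = 0.0001719 W
  P_R12 = (2.948 - 0)²/2200 = 0.003949 W
P_total = P_R1 + P_R2 + P_R3 + P_R4 + P_R5 + P_R6 + P_R7 + P_R8 + P_R9 + P_R10 + P_R11 + P_R12 = 0.01776 W

Final answer: 0.01776 W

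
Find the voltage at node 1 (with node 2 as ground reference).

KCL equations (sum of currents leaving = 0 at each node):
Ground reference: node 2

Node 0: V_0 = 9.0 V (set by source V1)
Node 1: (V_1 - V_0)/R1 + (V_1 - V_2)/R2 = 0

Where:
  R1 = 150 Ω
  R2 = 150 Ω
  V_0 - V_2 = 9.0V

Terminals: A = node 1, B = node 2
Nodal analysis, taking node 2 as the 0 V reference.
Source V1 fixes V_0 = 9 V.
KCL at each unknown node (sum of currents leaving = 0; resistances in Ω):
  Node 1: (V_1 - 9)/150 + (V_1 - 0)/150 = 0
Collecting terms: 0.01333 × V_1 = 0.06  =>  V_1 = 4.5 V
The requested potential is V_1 = 4.5 V.

Final answer: V_1 = 4.5 V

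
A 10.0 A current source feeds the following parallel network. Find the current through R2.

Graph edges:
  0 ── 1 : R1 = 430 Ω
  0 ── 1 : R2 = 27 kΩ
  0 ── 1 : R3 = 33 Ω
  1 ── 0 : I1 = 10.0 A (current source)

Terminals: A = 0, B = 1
All resistors sit directly between nodes 0 and 1, so they are in parallel and share one voltage V; the full source current 10 A splits among them.
1/R_par = 1/430 + 1/27000 + 1/33 = 0.03267 S  =>  R_par = 30.61 Ω
V = I × R_par = 10 × 30.61 = 306.1 V
I_R2 = V/R2 = 306.1/27000 = 0.01134 A

Final answer: 0.01134 A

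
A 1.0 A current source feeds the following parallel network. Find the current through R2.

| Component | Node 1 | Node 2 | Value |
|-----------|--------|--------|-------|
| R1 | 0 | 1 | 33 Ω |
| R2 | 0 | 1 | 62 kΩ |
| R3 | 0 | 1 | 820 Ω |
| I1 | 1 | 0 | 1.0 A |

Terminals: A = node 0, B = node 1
All resistors sit directly between nodes 0 and 1, so they are in parallel and share one voltage V; the full source current 1 A splits among them.
1/R_par = 1/33 + 1/62000 + 1/820 = 0.03154 S  =>  R_par = 31.71 Ω
V = I × R_par = 1 × 31.71 = 31.71 V
I_R2 = V/R2 = 31.71/62000 = 0.0005114 A

Final answer: 0.0005114 A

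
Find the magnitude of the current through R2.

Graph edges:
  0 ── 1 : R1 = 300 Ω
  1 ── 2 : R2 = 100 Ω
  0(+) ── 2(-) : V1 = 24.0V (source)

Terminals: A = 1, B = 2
Nodal analysis, taking node 2 as the 0 V reference.
Source V1 fixes V_0 = 24 V.
KCL at each unknown node (sum of currents leaving = 0; resistances in Ω):
  Node 1: (V_1 - 24)/300 + (V_1 - 0)/100 = 0
Collecting terms: 0.01333 × V_1 = 0.08  =>  V_1 = 6 V
I_R2 = (V_1 - V_2)/R2 = (6 - 0)/100 = 0.06 A
|I_R2| = 0.06 A

Final answer: |I_R2| = 0.06 A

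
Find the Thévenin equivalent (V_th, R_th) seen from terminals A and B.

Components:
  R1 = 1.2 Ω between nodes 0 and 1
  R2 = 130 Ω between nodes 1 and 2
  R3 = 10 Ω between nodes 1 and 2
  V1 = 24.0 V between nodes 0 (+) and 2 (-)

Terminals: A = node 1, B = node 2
Step 1 — V_th is the open-circuit voltage V_A - V_B (nothing connected across the terminals).
Nodal analysis, taking node 2 as the 0 V reference.
Source V1 fixes V_0 = 24 V.
KCL at each unknown node (sum of currents leaving = 0; resistances in Ω):
  Node 1: (V_1 - 24)/1.2 + (V_1 - 0)/130 + (V_1 - 0)/10 = 0
Collecting terms: 0.941 × V_1 = 20  =>  V_1 = 21.25 V
V_th = V_1 - V_2 = 21.25 - 0 = 21.25 V
Step 2 — R_th: zero the source — replace V1 by a short circuit (node 2 merges into node 0) — and find the resistance seen between A (node 1) and B (node 0).
Reduce the network between node 1 (A) and node 0 (B) by series/parallel combination:
  Rp1 = R1 ‖ R2 ‖ R3 (parallel, all between nodes 0 and 1) = 1/(1/1.2 + 1/130 + 1/10) = 1.063 Ω
R_th = 1.063 Ω

Final answer: V_th = 21.25 V, R_th = 1.063 Ω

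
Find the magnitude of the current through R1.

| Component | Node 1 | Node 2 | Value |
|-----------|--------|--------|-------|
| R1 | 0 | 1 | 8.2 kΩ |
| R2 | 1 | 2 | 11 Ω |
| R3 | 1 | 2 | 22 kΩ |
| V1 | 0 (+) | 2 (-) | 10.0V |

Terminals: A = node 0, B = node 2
Nodal analysis, taking node 2 as the 0 V reference.
Source V1 fixes V_0 = 10 V.
KCL at each unknown node (sum of currents leaving = 0; resistances in Ω):
  Node 1: (V_1 - 10)/8200 + (V_1 - 0)/11 + (V_1 - 0)/22000 = 0
Collecting terms: 0.09108 × V_1 = 0.00122  =>  V_1 = 0.01339 V
I_R1 = (V_0 - V_1)/R1 = (10 - 0.01339)/8200 = 0.001218 A
|I_R1| = 0.001218 A

Final answer: |I_R1| = 0.001218 A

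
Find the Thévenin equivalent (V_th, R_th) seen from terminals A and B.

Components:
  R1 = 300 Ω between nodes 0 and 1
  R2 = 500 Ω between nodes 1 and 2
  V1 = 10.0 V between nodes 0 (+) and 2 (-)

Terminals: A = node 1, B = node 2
Step 1 — V_th is the open-circuit voltage V_A - V_B (nothing connected across the terminals).
Nodal analysis, taking node 2 as the 0 V reference.
Source V1 fixes V_0 = 10 V.
KCL at each unknown node (sum of currents leaving = 0; resistances in Ω):
  Node 1: (V_1 - 10)/300 + (V_1 - 0)/500 = 0
Collecting terms: 0.005333 × V_1 = 0.03333  =>  V_1 = 6.25 V
V_th = V_1 - V_2 = 6.25 - 0 = 6.25 V
Step 2 — R_th: zero the source — replace V1 by a short circuit (node 2 merges into node 0) — and find the resistance seen between A (node 1) and B (node 0).
Reduce the network between node 1 (A) and node 0 (B) by series/parallel combination:
  Rp1 = R1 ‖ R2 (parallel, both between nodes 0 and 1) = 1/(1/300 + 1/500) = 187.5 Ω
R_th = 187.5 Ω

Final answer: V_th = 6.25 V, R_th = 187.5 Ω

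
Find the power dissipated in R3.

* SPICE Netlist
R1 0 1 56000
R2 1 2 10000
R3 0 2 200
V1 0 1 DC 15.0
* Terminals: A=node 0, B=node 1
Nodal analysis, taking node 1 as the 0 V reference.
Source V1 fixes V_0 = 15 V.
KCL at each unknown node (sum of currents leaving = 0; resistances in Ω):
  Node 2: (V_2 - 0)/10000 + (V_2 - 15)/200 = 0
Collecting terms: 0.0051 × V_2 = 0.075  =>  V_2 = 14.71 V
I_R3 = (V_0 - V_2)/R3 = (15 - 14.71)/200 = 0.001471 A
P_R3 = I_R3² × R3 = (0.001471)² × 200 = 0.0004325 W

Final answer: 0.0004325 W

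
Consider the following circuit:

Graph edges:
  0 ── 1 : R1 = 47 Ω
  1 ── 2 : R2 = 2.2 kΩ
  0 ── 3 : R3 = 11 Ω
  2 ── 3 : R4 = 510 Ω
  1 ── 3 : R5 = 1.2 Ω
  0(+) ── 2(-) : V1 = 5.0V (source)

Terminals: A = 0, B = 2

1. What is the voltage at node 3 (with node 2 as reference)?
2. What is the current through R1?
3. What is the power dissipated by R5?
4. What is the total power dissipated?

Nodal analysis, taking node 2 as the 0 V reference.
Source V1 fixes V_0 = 5 V.
KCL at each unknown node (sum of currents leaving = 0; resistances in Ω):
  Node 1: (V_1 - 5)/47 + (V_1 - 0)/2200 + (V_1 - V_3)/1.2 = 0
  Node 3: (V_3 - 5)/11 + (V_3 - 0)/510 + (V_3 - V_1)/1.2 = 0
Collecting terms (coefficients in siemens):
  0.8551·V_1 - 0.8333·V_3 = 0.1064
  0.9262·V_3 - 0.8333·V_1 = 0.4545
Determinant D = (0.8551)(0.9262) - (-0.8333)(-0.8333) = 0.09752
V_1 = [(0.1064)(0.9262) - (-0.8333)(0.4545)]/D = 4.895 V
V_3 = [(0.8551)(0.4545) - (0.1064)(-0.8333)]/D = 4.895 V
Part 1:
  Read off the nodal solution: V_3 = 4.895 V
Part 2:
  I_R1 = (V_0 - V_1)/R1 = (5 - 4.895)/47 = 0.002242 A
  Magnitude: I_R1 = 0.002242 A
Part 3:
  I_R5 = (V_1 - V_3)/R5 = (4.895 - 4.895)/1.2 = 0.00001694 A
  P_R5 = I_R5² × R5 = (0.00001694)² × 1.2 = 0.0000000003444 W
Part 4:
  Power in each resistor, P = (ΔV)²/R:
    P_R1 = (5 - 4.895)²/47 = 0.0002362 W
    P_R2 = (4.895 - 0)²/2200 = 0.01089 W
    P_R3 = (5 - 4.895)²/11 = 0.00101 W
    P_R4 = (0 - 4.895)²/510 = 0.04698 W
    P_R5 = (4.895 - 4.895)²/1.2 = 0.0000000003444 W
  P_total = P_R1 + P_R2 + P_R3 + P_R4 + P_R5 = 0.05911 W

Final answers:
1. V_3 = 4.895 V
2. I_R1 = 0.002242 A
3. P_R5 = 3.444e-10 W
4. P_total = 0.05911 W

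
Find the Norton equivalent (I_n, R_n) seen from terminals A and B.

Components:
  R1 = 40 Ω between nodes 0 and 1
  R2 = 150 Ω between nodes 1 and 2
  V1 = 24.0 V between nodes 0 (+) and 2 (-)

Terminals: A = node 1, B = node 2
Find the Thévenin equivalent first; then I_n = V_th/R_th and R_n = R_th.
Step 1 — V_th is the open-circuit voltage V_A - V_B (nothing connected across the terminals).
Nodal analysis, taking node 2 as the 0 V reference.
Source V1 fixes V_0 = 24 V.
KCL at each unknown node (sum of currents leaving = 0; resistances in Ω):
  Node 1: (V_1 - 24)/40 + (V_1 - 0)/150 = 0
Collecting terms: 0.03167 × V_1 = 0.6  =>  V_1 = 18.95 V
V_th = V_1 - V_2 = 18.95 - 0 = 18.95 V
Step 2 — R_th: zero the source — replace V1 by a short circuit (node 2 merges into node 0) — and find the resistance seen between A (node 1) and B (node 0).
Reduce the network between node 1 (A) and node 0 (B) by series/parallel combination:
  Rp1 = R1 ‖ R2 (parallel, both between nodes 0 and 1) = 1/(1/40 + 1/150) = 31.58 Ω
R_th = 31.58 Ω
I_n = V_th/R_th = 18.95/31.58 = 0.6 A, and R_n = R_th = 31.58 Ω

Final answer: I_n = 0.6 A, R_n = 31.58 Ω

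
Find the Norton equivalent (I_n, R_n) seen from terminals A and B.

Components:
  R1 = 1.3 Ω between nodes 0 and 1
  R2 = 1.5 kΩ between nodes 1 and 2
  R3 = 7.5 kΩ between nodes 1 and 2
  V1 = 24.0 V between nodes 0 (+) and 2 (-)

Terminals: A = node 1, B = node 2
Find the Thévenin equivalent first; then I_n = V_th/R_th and R_n = R_th.
Step 1 — V_th is the open-circuit voltage V_A - V_B (nothing connected across the terminals).
Nodal analysis, taking node 2 as the 0 V reference.
Source V1 fixes V_0 = 24 V.
KCL at each unknown node (sum of currents leaving = 0; resistances in Ω):
  Node 1: (V_1 - 24)/1.3 + (V_1 - 0)/1500 + (V_1 - 0)/7500 = 0
Collecting terms: 0.77 × V_1 = 18.46  =>  V_1 = 23.98 V
V_th = V_1 - V_2 = 23.98 - 0 = 23.98 V
Step 2 — R_th: zero the source — replace V1 by a short circuit (node 2 merges into node 0) — and find the resistance seen between A (node 1) and B (node 0).
Reduce the network between node 1 (A) and node 0 (B) by series/parallel combination:
  Rp1 = R1 ‖ R2 ‖ R3 (parallel, all between nodes 0 and 1) = 1/(1/1.3 + 1/1500 + 1/7500) = 1.299 Ω
R_th = 1.299 Ω
I_n = V_th/R_th = 23.98/1.299 = 18.46 A, and R_n = R_th = 1.299 Ω

Final answer: I_n = 18.46 A, R_n = 1.299 Ω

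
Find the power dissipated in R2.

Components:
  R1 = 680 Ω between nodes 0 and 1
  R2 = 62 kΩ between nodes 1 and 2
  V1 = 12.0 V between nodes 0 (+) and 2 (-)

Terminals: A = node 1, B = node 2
Nodal analysis, taking node 2 as the 0 V reference.
Source V1 fixes V_0 = 12 V.
KCL at each unknown node (sum of currents leaving = 0; resistances in Ω):
  Node 1: (V_1 - 12)/680 + (V_1 - 0)/62000 = 0
Collecting terms: 0.001487 × V_1 = 0.01765  =>  V_1 = 11.87 V
I_R2 = (V_1 - V_2)/R2 = (11.87 - 0)/62000 = 0.0001914 A
P_R2 = I_R2² × R2 = (0.0001914)² × 62000 = 0.002272 W

Final answer: 0.002272 W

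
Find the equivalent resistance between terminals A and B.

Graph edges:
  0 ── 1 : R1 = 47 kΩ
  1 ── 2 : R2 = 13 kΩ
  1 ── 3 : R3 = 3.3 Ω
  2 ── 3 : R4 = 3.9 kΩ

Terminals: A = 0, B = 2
Reduce the network between node 0 (A) and node 2 (B) by series/parallel combination:
  Rs1 = R3 + R4 (series, joined only at node 3) = 3.3 + 3900 = 3903 Ω
  Rp1 = R2 ‖ Rs1 (parallel, both between nodes 1 and 2) = 1/(1/13000 + 1/3903) = 3002 Ω
  Rs2 = R1 + Rp1 (series, joined only at node 1) = 47000 + 3002 = 50000 Ω
R_eq = 50 kΩ

Final answer: 50 kΩ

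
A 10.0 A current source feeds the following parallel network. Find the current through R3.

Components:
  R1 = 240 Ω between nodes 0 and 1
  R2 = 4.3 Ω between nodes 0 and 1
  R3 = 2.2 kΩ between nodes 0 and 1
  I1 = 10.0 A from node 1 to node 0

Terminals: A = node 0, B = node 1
All resistors sit directly between nodes 0 and 1, so they are in parallel and share one voltage V; the full source current 10 A splits among them.
1/R_par = 1/240 + 1/4.3 + 1/2200 = 0.2372 S  =>  R_par = 4.216 Ω
V = I × R_par = 10 × 4.216 = 42.16 V
I_R3 = V/R3 = 42.16/2200 = 0.01916 A

Final answer: 0.01916 A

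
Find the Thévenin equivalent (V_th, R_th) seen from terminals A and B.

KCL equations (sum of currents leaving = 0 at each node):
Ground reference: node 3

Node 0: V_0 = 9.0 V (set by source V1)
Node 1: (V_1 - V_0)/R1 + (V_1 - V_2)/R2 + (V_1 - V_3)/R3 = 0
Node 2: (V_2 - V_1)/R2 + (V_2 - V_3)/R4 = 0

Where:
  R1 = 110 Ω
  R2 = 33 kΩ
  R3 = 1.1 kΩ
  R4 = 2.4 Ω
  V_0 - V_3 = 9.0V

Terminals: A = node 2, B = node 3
Step 1 — V_th is the open-circuit voltage V_A - V_B (nothing connected across the terminals).
Nodal analysis, taking node 3 as the 0 V reference.
Source V1 fixes V_0 = 9 V.
KCL at each unknown node (sum of currents leaving = 0; resistances in Ω):
  Node 1: (V_1 - 9)/110 + (V_1 - V_2)/33000 + (V_1 - 0)/1100 = 0
  Node 2: (V_2 - V_1)/33000 + (V_2 - 0)/2.4 = 0
Collecting terms (coefficients in siemens):
  0.01003·V_1 - 0.0000303·V_2 = 0.08182
  0.4167·V_2 - 0.0000303·V_1 = 0
Determinant D = (0.01003)(0.4167) - (-0.0000303)(-0.0000303) = 0.00418
V_1 = [(0.08182)(0.4167) - (-0.0000303)(0)]/D = 8.157 V
V_2 = [(0.01003)(0) - (0.08182)(-0.0000303)]/D = 0.0005932 V
V_th = V_2 - V_3 = 0.0005932 - 0 = 0.0005932 V
Step 2 — R_th: zero the source — replace V1 by a short circuit (node 3 merges into node 0) — and find the resistance seen between A (node 2) and B (node 0).
Reduce the network between node 2 (A) and node 0 (B) by series/parallel combination:
  Rp1 = R1 ‖ R3 (parallel, both between nodes 0 and 1) = 1/(1/110 + 1/1100) = 100 Ω
  Rs1 = R2 + Rp1 (series, joined only at node 1) = 33000 + 100 = 33100 Ω
  Rp2 = R4 ‖ Rs1 (parallel, both between nodes 0 and 2) = 1/(1/2.4 + 1/33100) = 2.4 Ω
R_th = 2.4 Ω

Final answer: V_th = 0.0005932 V, R_th = 2.4 Ω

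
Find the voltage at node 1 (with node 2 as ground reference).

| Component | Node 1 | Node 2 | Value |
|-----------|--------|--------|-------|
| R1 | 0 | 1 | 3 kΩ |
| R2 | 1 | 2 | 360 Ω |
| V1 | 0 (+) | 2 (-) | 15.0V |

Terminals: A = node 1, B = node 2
Nodal analysis, taking node 2 as the 0 V reference.
Source V1 fixes V_0 = 15 V.
KCL at each unknown node (sum of currents leaving = 0; resistances in Ω):
  Node 1: (V_1 - 15)/3000 + (V_1 - 0)/360 = 0
Collecting terms: 0.003111 × V_1 = 0.005  =>  V_1 = 1.607 V
The requested potential is V_1 = 1.607 V.

Final answer: V_1 = 1.607 V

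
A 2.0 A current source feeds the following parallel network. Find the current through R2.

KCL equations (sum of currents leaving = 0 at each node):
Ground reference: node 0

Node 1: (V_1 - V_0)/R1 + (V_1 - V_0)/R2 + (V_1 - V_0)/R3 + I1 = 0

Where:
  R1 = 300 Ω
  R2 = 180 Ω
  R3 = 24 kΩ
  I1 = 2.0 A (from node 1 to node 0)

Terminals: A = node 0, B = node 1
All resistors sit directly between nodes 0 and 1, so they are in parallel and share one voltage V; the full source current 2 A splits among them.
1/R_par = 1/300 + 1/180 + 1/24000 = 0.008931 S  =>  R_par = 112 Ω
V = I × R_par = 2 × 112 = 224 V
I_R2 = V/R2 = 224/180 = 1.244 A

Final answer: 1.244 A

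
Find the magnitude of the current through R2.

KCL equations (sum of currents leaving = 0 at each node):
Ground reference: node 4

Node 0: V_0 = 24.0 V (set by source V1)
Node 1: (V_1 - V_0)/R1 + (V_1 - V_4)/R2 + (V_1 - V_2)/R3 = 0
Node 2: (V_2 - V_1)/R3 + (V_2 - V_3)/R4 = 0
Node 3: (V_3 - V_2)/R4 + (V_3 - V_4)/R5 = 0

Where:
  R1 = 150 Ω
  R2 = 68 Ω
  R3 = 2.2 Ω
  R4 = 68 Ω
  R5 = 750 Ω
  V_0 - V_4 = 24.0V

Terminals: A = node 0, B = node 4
Nodal analysis, taking node 4 as the 0 V reference.
Source V1 fixes V_0 = 24 V.
KCL at each unknown node (sum of currents leaving = 0; resistances in Ω):
  Node 1: (V_1 - 24)/150 + (V_1 - 0)/68 + (V_1 - V_2)/2.2 = 0
  Node 2: (V_2 - V_1)/2.2 + (V_2 - V_3)/68 = 0
  Node 3: (V_3 - V_2)/68 + (V_3 - 0)/750 = 0
Collecting terms (coefficients in siemens):
  0.4759·V_1 - 0.4545·V_2 = 0.16
  0.4693·V_2 - 0.4545·V_1 - 0.01471·V_3 = 0
  0.01604·V_3 - 0.01471·V_2 = 0
Solving these 3 simultaneous equations (Gaussian elimination) gives:
  V_1 = 7.082 V, V_2 = 7.063 V, V_3 = 6.476 V
I_R2 = (V_1 - V_4)/R2 = (7.082 - 0)/68 = 0.1042 A
|I_R2| = 0.1042 A

Final answer: |I_R2| = 0.1042 A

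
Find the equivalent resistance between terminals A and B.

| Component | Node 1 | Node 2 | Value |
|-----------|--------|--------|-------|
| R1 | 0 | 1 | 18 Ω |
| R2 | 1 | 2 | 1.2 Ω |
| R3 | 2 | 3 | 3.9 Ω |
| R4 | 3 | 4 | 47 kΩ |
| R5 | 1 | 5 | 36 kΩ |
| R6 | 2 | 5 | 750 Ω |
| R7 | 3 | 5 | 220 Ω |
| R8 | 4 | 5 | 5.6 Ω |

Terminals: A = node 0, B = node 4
The network is not a plain series/parallel combination. Inject a 1 A test current into terminal A (node 0) and return it from terminal B (node 4); then R_eq = V_A / (1 A).
Nodal analysis, taking node 4 as the 0 V reference.
Current source I_test pushes 1 A into node 0 and draws it out of node 4.
KCL at each unknown node (sum of currents leaving = 0; resistances in Ω):
  Node 0: (V_0 - V_1)/18 - 1 = 0
  Node 1: (V_1 - V_0)/18 + (V_1 - V_2)/1.2 + (V_1 - V_5)/36000 = 0
  Node 2: (V_2 - V_1)/1.2 + (V_2 - V_3)/3.9 + (V_2 - V_5)/750 = 0
  Node 3: (V_3 - V_2)/3.9 + (V_3 - 0)/47000 + (V_3 - V_5)/220 = 0
  Node 5: (V_5 - V_1)/36000 + (V_5 - V_2)/750 + (V_5 - V_3)/220 + (V_5 - 0)/5.6 = 0
Collecting terms (coefficients in siemens):
  0.05556·V_0 - 0.05556·V_1 = 1
  0.8889·V_1 - 0.05556·V_0 - 0.8333·V_2 - 0.00002778·V_5 = 0
  1.091·V_2 - 0.8333·V_1 - 0.2564·V_3 - 0.001333·V_5 = 0
  0.261·V_3 - 0.2564·V_2 - 0.004545·V_5 = 0
  0.1845·V_5 - 0.00002778·V_1 - 0.001333·V_2 - 0.004545·V_3 = 0
Solving these 5 simultaneous equations (Gaussian elimination) gives:
  V_0 = 195.7 V, V_1 = 177.7 V, V_2 = 176.6 V, V_3 = 173.6 V
  V_5 = 5.579 V
R_eq = V_0 / 1 A = 195.7 Ω

Final answer: 195.7 Ω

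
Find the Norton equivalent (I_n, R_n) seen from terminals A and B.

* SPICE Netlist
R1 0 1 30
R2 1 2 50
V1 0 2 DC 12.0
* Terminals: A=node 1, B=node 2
Find the Thévenin equivalent first; then I_n = V_th/R_th and R_n = R_th.
Step 1 — V_th is the open-circuit voltage V_A - V_B (nothing connected across the terminals).
Nodal analysis, taking node 2 as the 0 V reference.
Source V1 fixes V_0 = 12 V.
KCL at each unknown node (sum of currents leaving = 0; resistances in Ω):
  Node 1: (V_1 - 12)/30 + (V_1 - 0)/50 = 0
Collecting terms: 0.05333 × V_1 = 0.4  =>  V_1 = 7.5 V
V_th = V_1 - V_2 = 7.5 - 0 = 7.5 V
Step 2 — R_th: zero the source — replace V1 by a short circuit (node 2 merges into node 0) — and find the resistance seen between A (node 1) and B (node 0).
Reduce the network between node 1 (A) and node 0 (B) by series/parallel combination:
  Rp1 = R1 ‖ R2 (parallel, both between nodes 0 and 1) = 1/(1/30 + 1/50) = 18.75 Ω
R_th = 18.75 Ω
I_n = V_th/R_th = 7.5/18.75 = 0.4 A, and R_n = R_th = 18.75 Ω

Final answer: I_n = 0.4 A, R_n = 18.75 Ω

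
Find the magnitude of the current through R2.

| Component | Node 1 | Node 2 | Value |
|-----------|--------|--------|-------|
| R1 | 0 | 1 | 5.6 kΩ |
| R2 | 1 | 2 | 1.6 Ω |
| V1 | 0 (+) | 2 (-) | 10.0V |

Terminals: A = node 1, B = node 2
Nodal analysis, taking node 2 as the 0 V reference.
Source V1 fixes V_0 = 10 V.
KCL at each unknown node (sum of currents leaving = 0; resistances in Ω):
  Node 1: (V_1 - 10)/5600 + (V_1 - 0)/1.6 = 0
Collecting terms: 0.6252 × V_1 = 0.001786  =>  V_1 = 0.002856 V
I_R2 = (V_1 - V_2)/R2 = (0.002856 - 0)/1.6 = 0.001785 A
|I_R2| = 0.001785 A

Final answer: |I_R2| = 0.001785 A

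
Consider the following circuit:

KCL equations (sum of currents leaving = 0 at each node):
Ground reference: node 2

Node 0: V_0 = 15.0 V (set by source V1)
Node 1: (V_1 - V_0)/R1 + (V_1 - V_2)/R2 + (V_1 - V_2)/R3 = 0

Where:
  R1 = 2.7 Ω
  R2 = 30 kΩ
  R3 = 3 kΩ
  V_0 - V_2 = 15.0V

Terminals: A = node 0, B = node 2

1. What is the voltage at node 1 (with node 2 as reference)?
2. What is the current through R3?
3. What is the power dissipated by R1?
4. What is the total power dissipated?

Nodal analysis, taking node 2 as the 0 V reference.
Source V1 fixes V_0 = 15 V.
KCL at each unknown node (sum of currents leaving = 0; resistances in Ω):
  Node 1: (V_1 - 15)/2.7 + (V_1 - 0)/30000 + (V_1 - 0)/3000 = 0
Collecting terms: 0.3707 × V_1 = 5.556  =>  V_1 = 14.99 V
Part 1:
  Read off the nodal solution: V_1 = 14.99 V
Part 2:
  I_R3 = (V_1 - V_2)/R3 = (14.99 - 0)/3000 = 0.004995 A
  Magnitude: I_R3 = 0.004995 A
Part 3:
  I_R1 = (V_0 - V_1)/R1 = (15 - 14.99)/2.7 = 0.005495 A
  P_R1 = I_R1² × R1 = (0.005495)² × 2.7 = 0.00008151 W
Part 4:
  Power in each resistor, P = (ΔV)²/R:
    P_R1 = (15 - 14.99)²/2.7 = 0.00008151 W
    P_R2 = (14.99 - 0)²/30000 = 0.007485 W
    P_R3 = (14.99 - 0)²/3000 = 0.07485 W
  P_total = P_R1 + P_R2 + P_R3 = 0.08242 W

Final answers:
1. V_1 = 14.99 V
2. I_R3 = 0.004995 A
3. P_R1 = 8.151e-05 W
4. P_total = 0.08242 W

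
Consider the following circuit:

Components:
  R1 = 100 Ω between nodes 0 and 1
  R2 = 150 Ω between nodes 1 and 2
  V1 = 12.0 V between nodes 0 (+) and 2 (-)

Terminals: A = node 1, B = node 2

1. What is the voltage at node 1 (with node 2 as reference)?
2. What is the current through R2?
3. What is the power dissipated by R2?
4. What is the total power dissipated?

Nodal analysis, taking node 2 as the 0 V reference.
Source V1 fixes V_0 = 12 V.
KCL at each unknown node (sum of currents leaving = 0; resistances in Ω):
  Node 1: (V_1 - 12)/100 + (V_1 - 0)/150 = 0
Collecting terms: 0.01667 × V_1 = 0.12  =>  V_1 = 7.2 V
Part 1:
  Read off the nodal solution: V_1 = 7.2 V
Part 2:
  I_R2 = (V_1 - V_2)/R2 = (7.2 - 0)/150 = 0.048 A
  Magnitude: I_R2 = 0.048 A
Part 3:
  I_R2 = (V_1 - V_2)/R2 = (7.2 - 0)/150 = 0.048 A
  P_R2 = I_R2² × R2 = (0.048)² × 150 = 0.3456 W
Part 4:
  Power in each resistor, P = (ΔV)²/R:
    P_R1 = (12 - 7.2)²/100 = 0.2304 W
    P_R2 = (7.2 - 0)²/150 = 0.3456 W
  P_total = P_R1 + P_R2 = 0.576 W

Final answers:
1. V_1 = 7.2 V
2. I_R2 = 0.048 A
3. P_R2 = 0.3456 W
4. P_total = 0.576 W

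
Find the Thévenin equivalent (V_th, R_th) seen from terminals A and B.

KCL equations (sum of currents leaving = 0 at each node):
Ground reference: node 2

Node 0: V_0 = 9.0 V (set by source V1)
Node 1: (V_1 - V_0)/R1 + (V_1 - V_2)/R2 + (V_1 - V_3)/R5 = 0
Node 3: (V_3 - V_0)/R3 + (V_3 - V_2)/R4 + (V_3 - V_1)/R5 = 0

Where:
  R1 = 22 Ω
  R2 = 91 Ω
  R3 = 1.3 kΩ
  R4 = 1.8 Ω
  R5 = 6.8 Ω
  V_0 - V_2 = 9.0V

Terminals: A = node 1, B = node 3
Step 1 — V_th is the open-circuit voltage V_A - V_B (nothing connected across the terminals).
Nodal analysis, taking node 2 as the 0 V reference.
Source V1 fixes V_0 = 9 V.
KCL at each unknown node (sum of currents leaving = 0; resistances in Ω):
  Node 1: (V_1 - 9)/22 + (V_1 - 0)/91 + (V_1 - V_3)/6.8 = 0
  Node 3: (V_3 - 9)/1300 + (V_3 - 0)/1.8 + (V_3 - V_1)/6.8 = 0
Collecting terms (coefficients in siemens):
  0.2035·V_1 - 0.1471·V_3 = 0.4091
  0.7034·V_3 - 0.1471·V_1 = 0.006923
Determinant D = (0.2035)(0.7034) - (-0.1471)(-0.1471) = 0.1215
V_1 = [(0.4091)(0.7034) - (-0.1471)(0.006923)]/D = 2.376 V
V_3 = [(0.2035)(0.006923) - (0.4091)(-0.1471)]/D = 0.5067 V
V_th = V_1 - V_3 = 2.376 - 0.5067 = 1.87 V
Step 2 — R_th: zero the source — replace V1 by a short circuit (node 2 merges into node 0) — and find the resistance seen between A (node 1) and B (node 3).
Reduce the network between node 1 (A) and node 3 (B) by series/parallel combination:
  Rp1 = R1 ‖ R2 (parallel, both between nodes 0 and 1) = 1/(1/22 + 1/91) = 17.72 Ω
  Rp2 = R3 ‖ R4 (parallel, both between nodes 0 and 3) = 1/(1/1300 + 1/1.8) = 1.798 Ω
  Rs1 = Rp1 + Rp2 (series, joined only at node 0) = 17.72 + 1.798 = 19.51 Ω
  Rp3 = R5 ‖ Rs1 (parallel, both between nodes 1 and 3) = 1/(1/6.8 + 1/19.51) = 5.043 Ω
R_th = 5.043 Ω

Final answer: V_th = 1.87 V, R_th = 5.043 Ω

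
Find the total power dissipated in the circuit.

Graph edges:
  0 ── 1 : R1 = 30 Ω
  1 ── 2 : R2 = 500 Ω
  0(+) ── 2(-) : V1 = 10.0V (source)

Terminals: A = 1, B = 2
Nodal analysis, taking node 2 as the 0 V reference.
Source V1 fixes V_0 = 10 V.
KCL at each unknown node (sum of currents leaving = 0; resistances in Ω):
  Node 1: (V_1 - 10)/30 + (V_1 - 0)/500 = 0
Collecting terms: 0.03533 × V_1 = 0.3333  =>  V_1 = 9.434 V
Power in each resistor, P = (ΔV)²/R:
  P_R1 = (10 - 9.434)²/30 = 0.01068 W
  P_R2 = (9.434 - 0)²/500 = 0.178 W
P_total = P_R1 + P_R2 = 0.1887 W

Final answer: 0.1887 W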